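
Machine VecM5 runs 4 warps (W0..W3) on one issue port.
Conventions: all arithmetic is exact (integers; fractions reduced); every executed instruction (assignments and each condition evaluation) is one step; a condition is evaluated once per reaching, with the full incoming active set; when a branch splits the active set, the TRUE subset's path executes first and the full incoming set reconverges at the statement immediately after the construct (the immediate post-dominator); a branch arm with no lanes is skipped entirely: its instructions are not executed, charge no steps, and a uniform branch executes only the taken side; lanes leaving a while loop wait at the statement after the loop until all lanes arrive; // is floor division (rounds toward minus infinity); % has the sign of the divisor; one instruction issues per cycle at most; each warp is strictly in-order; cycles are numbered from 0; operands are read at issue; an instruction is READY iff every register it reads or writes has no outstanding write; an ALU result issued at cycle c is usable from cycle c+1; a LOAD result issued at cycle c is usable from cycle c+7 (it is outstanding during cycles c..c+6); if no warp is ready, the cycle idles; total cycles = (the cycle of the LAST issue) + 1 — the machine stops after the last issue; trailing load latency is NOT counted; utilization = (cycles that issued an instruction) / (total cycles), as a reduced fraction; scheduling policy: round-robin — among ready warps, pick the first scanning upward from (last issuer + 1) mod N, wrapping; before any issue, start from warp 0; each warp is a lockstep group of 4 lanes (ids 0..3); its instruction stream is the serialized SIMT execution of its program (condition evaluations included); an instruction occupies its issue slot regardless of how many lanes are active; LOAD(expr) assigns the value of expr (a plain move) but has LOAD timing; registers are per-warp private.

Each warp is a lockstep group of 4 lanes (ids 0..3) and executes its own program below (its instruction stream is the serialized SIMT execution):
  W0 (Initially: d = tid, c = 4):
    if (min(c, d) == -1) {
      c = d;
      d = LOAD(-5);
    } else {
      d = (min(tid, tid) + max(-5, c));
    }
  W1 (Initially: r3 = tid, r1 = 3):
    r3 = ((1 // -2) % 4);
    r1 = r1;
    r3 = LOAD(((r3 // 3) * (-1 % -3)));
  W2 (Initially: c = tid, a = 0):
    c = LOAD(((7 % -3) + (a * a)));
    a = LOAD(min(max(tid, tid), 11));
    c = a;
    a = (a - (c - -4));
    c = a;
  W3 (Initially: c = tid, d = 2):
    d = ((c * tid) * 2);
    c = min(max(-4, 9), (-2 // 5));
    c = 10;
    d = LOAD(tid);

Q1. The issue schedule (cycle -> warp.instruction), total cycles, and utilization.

cycle 0: W0.I0
cycle 1: W1.I0
cycle 2: W2.I0
cycle 3: W3.I0
cycle 4: W0.I1
cycle 5: W1.I1
cycle 6: W2.I1
cycle 7: W3.I1
cycle 8: W1.I2
cycle 9: W3.I2
cycle 10: W3.I3
cycle 11: idle
cycle 12: idle
cycle 13: W2.I2
cycle 14: W2.I3
cycle 15: W2.I4

Answer: 16 cycles, utilization 7/8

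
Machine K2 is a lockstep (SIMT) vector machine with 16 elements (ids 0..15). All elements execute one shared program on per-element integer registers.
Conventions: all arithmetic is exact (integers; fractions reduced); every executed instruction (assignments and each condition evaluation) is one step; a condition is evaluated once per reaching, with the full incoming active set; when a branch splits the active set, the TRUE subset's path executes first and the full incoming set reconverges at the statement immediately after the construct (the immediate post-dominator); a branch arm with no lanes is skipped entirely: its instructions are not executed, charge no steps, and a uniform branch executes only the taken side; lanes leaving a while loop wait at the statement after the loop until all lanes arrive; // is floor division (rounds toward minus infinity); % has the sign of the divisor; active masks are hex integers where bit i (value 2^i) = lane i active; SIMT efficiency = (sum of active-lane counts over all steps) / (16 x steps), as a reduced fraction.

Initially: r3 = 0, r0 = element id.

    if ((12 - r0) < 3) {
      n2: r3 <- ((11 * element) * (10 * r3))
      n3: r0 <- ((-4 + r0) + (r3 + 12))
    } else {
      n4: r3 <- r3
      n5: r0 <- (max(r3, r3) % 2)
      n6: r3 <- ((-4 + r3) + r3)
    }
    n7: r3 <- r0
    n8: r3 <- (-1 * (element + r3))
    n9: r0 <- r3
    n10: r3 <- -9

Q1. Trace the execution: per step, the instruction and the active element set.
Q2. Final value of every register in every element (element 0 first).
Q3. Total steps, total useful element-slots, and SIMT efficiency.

step 0: eval ((12 - r0) < 3)         0xffff
step 1: r3 <- ((11 * element) * (10 * r3)) 0xfc00
step 2: r0 <- ((-4 + r0) + (r3 + 12)) 0xfc00
step 3: r3 <- r3                     0x03ff
step 4: r0 <- (max(r3, r3) % 2)      0x03ff
step 5: r3 <- ((-4 + r3) + r3)       0x03ff
step 6: r3 <- r0                     0xffff
step 7: r3 <- (-1 * (element + r3))  0xffff
step 8: r0 <- r3                     0xffff
step 9: r3 <- -9                     0xffff

Answer: 10 steps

r3: -9,-9,-9,-9,-9,-9,-9,-9,-9,-9,-9,-9,-9,-9,-9,-9
r0: 0,-1,-2,-3,-4,-5,-6,-7,-8,-9,-28,-30,-32,-34,-36,-38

steps = 10; useful = 122; efficiency = 122/160 = 61/80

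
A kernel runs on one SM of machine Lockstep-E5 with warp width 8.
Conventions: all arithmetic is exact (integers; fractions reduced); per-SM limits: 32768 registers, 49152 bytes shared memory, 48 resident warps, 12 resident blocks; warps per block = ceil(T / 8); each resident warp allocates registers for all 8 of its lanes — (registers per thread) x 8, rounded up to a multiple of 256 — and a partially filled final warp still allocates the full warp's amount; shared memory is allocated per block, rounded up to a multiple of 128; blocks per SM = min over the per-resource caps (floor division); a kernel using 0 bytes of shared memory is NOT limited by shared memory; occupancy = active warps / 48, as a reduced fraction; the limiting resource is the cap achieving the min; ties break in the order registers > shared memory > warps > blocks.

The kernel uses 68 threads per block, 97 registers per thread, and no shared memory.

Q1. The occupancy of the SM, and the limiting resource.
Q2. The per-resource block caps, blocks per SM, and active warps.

Answer: occupancy 9/16, limited by registers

registers: 3 blocks
shared memory: no limit (kernel uses none)
warps: 5 blocks
blocks: 12 blocks

Answer: 3 blocks, 27 active warps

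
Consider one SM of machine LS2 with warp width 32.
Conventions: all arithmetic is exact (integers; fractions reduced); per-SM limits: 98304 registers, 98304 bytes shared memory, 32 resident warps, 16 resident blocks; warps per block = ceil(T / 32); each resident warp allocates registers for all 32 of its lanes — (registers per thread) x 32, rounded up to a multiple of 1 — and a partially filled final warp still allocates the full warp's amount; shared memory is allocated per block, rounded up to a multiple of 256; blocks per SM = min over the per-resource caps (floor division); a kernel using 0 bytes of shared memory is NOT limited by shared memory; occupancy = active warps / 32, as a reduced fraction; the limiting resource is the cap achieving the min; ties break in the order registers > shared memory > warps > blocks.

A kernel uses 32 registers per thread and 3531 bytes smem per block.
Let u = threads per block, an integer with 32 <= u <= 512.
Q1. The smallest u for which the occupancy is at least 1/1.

Answer: u = 33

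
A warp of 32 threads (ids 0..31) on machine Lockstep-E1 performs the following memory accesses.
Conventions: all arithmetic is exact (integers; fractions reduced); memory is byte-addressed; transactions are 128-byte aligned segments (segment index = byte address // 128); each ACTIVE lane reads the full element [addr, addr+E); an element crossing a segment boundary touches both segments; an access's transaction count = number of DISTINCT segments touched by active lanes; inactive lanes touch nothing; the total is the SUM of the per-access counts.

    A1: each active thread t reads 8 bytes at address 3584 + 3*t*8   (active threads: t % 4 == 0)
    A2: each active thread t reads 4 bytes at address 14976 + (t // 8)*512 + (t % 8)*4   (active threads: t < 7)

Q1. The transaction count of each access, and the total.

A1: 6 transactions
A2: 1 transaction

Answer: 6,1; total 7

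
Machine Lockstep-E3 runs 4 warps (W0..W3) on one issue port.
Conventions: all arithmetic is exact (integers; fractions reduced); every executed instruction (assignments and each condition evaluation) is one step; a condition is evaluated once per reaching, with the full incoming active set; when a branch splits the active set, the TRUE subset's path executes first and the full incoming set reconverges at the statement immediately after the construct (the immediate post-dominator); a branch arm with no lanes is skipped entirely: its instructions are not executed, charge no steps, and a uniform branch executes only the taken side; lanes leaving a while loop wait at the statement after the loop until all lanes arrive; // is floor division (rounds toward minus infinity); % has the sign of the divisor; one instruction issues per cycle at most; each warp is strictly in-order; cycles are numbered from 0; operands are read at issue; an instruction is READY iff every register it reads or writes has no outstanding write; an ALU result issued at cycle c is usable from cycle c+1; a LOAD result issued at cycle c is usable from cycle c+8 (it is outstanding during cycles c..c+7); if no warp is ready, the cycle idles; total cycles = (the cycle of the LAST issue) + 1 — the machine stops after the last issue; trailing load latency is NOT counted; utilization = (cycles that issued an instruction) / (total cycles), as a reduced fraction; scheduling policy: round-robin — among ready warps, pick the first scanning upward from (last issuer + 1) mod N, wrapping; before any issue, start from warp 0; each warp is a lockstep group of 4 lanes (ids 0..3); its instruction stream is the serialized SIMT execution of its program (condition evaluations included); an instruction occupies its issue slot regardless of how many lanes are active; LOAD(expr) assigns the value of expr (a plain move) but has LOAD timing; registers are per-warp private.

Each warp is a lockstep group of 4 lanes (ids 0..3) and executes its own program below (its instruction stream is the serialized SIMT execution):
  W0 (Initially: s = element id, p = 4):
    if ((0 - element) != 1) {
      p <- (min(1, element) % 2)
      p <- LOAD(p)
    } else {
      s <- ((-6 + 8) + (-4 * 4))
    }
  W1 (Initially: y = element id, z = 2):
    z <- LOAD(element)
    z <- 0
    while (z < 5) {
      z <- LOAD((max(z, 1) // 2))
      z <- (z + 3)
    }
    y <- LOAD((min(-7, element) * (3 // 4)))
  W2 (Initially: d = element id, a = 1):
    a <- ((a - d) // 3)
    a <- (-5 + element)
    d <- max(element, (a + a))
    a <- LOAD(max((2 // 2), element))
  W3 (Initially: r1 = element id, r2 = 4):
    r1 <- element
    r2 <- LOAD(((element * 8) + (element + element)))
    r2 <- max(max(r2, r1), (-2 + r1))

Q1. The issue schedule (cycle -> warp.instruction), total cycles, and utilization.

cycle 0: W0.I0
cycle 1: W1.I0
cycle 2: W2.I0
cycle 3: W3.I0
cycle 4: W0.I1
cycle 5: W2.I1
cycle 6: W3.I1
cycle 7: W0.I2
cycle 8: W2.I2
cycle 9: W1.I1
cycle 10: W2.I3
cycle 11: W1.I2
cycle 12: W1.I3
cycle 13: idle
cycle 14: W3.I2
cycle 15: idle
cycle 16: idle
cycle 17: idle
cycle 18: idle
cycle 19: idle
cycle 20: W1.I4
cycle 21: W1.I5
cycle 22: W1.I6
cycle 23: idle
cycle 24: idle
cycle 25: idle
cycle 26: idle
cycle 27: idle
cycle 28: idle
cycle 29: idle
cycle 30: W1.I7
cycle 31: W1.I8
cycle 32: W1.I9
cycle 33: idle
cycle 34: idle
cycle 35: idle
cycle 36: idle
cycle 37: idle
cycle 38: idle
cycle 39: idle
cycle 40: W1.I10
cycle 41: W1.I11
cycle 42: W1.I12

Answer: 43 cycles, utilization 23/43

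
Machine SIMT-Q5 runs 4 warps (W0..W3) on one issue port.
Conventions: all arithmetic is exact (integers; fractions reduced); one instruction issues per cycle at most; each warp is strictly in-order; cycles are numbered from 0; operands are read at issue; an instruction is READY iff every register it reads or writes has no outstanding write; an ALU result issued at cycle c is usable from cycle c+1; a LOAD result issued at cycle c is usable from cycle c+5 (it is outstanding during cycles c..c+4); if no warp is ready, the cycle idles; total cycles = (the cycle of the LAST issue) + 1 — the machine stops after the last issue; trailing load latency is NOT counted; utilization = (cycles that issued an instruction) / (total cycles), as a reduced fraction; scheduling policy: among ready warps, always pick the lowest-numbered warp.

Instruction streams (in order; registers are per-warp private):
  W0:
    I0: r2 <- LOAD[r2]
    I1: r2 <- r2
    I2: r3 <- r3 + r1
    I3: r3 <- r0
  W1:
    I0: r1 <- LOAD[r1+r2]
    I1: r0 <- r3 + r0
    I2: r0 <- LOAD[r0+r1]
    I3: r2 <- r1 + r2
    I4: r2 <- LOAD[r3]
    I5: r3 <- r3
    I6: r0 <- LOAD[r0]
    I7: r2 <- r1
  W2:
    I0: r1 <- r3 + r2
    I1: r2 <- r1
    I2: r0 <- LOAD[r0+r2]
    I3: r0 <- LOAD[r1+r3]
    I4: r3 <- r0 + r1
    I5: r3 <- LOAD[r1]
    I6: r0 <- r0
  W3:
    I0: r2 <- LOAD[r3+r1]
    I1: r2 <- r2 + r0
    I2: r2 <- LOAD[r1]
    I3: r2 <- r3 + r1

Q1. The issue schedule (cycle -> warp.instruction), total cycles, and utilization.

cycle 0: W0.I0
cycle 1: W1.I0
cycle 2: W1.I1
cycle 3: W2.I0
cycle 4: W2.I1
cycle 5: W0.I1
cycle 6: W0.I2
cycle 7: W0.I3
cycle 8: W1.I2
cycle 9: W1.I3
cycle 10: W1.I4
cycle 11: W1.I5
cycle 12: W2.I2
cycle 13: W1.I6
cycle 14: W3.I0
cycle 15: W1.I7
cycle 16: idle
cycle 17: W2.I3
cycle 18: idle
cycle 19: W3.I1
cycle 20: W3.I2
cycle 21: idle
cycle 22: W2.I4
cycle 23: W2.I5
cycle 24: W2.I6
cycle 25: W3.I3

Answer: 26 cycles, utilization 23/26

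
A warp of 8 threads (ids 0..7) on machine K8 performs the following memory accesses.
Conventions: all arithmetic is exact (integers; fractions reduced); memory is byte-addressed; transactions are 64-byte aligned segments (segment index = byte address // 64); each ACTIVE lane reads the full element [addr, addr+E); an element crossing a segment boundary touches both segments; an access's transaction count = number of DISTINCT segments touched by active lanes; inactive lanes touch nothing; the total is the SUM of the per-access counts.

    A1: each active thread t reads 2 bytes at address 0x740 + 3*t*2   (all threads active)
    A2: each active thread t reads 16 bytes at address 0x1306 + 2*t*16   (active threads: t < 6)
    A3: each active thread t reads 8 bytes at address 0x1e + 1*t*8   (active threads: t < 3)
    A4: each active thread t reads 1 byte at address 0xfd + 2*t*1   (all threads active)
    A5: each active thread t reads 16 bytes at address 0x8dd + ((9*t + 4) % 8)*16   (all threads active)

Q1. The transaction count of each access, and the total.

A1: 1 transaction
A2: 3 transactions
A3: 1 transaction
A4: 2 transactions
A5: 3 transactions

Answer: 1,3,1,2,3; total 10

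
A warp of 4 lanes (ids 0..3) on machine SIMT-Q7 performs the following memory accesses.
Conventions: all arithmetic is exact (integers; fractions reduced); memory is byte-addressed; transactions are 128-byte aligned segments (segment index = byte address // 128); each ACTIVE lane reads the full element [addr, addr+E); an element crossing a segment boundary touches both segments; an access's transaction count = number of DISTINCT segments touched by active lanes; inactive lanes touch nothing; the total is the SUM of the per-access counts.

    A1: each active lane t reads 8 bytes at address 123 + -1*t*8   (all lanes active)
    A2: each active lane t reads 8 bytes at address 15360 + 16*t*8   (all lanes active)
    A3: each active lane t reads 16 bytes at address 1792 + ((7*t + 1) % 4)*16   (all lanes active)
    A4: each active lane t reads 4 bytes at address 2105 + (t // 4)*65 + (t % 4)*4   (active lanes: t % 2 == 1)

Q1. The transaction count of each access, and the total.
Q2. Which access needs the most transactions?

A1: 2 transactions
A2: 4 transactions
A3: 1 transaction
A4: 1 transaction

Answer: 2,4,1,1; total 8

Answer: A2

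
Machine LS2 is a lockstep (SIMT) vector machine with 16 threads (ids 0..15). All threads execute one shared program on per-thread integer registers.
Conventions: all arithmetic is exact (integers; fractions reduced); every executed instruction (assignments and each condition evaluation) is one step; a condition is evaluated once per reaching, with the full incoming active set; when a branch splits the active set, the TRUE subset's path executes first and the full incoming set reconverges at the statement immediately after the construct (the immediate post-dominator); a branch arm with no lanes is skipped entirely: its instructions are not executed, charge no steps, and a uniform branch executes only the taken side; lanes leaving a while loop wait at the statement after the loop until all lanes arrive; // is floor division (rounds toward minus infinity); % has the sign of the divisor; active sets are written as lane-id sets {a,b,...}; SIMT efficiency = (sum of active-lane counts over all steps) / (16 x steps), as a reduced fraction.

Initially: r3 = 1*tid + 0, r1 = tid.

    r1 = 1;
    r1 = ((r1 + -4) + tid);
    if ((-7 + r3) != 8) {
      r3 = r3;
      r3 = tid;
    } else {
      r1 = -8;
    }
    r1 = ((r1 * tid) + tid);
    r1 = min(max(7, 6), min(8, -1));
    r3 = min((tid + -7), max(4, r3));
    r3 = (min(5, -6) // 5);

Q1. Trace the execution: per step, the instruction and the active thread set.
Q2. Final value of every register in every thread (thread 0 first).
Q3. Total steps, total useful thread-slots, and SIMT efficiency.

step 0: r1 <- 1                      {0,1,2,3,4,5,6,7,8,9,10,11,12,13,14,15}
step 1: r1 <- ((r1 + -4) + tid)      {0,1,2,3,4,5,6,7,8,9,10,11,12,13,14,15}
step 2: eval ((-7 + r3) != 8)        {0,1,2,3,4,5,6,7,8,9,10,11,12,13,14,15}
step 3: r3 <- r3                     {0,1,2,3,4,5,6,7,8,9,10,11,12,13,14}
step 4: r3 <- tid                    {0,1,2,3,4,5,6,7,8,9,10,11,12,13,14}
step 5: r1 <- -8                     {15}
step 6: r1 <- ((r1 * tid) + tid)     {0,1,2,3,4,5,6,7,8,9,10,11,12,13,14,15}
step 7: r1 <- min(max(7, 6), min(8, -1)) {0,1,2,3,4,5,6,7,8,9,10,11,12,13,14,15}
step 8: r3 <- min((tid + -7), max(4, r3)) {0,1,2,3,4,5,6,7,8,9,10,11,12,13,14,15}
step 9: r3 <- (min(5, -6) // 5)      {0,1,2,3,4,5,6,7,8,9,10,11,12,13,14,15}

Answer: 10 steps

r3: -2,-2,-2,-2,-2,-2,-2,-2,-2,-2,-2,-2,-2,-2,-2,-2
r1: -1,-1,-1,-1,-1,-1,-1,-1,-1,-1,-1,-1,-1,-1,-1,-1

steps = 10; useful = 143; efficiency = 143/160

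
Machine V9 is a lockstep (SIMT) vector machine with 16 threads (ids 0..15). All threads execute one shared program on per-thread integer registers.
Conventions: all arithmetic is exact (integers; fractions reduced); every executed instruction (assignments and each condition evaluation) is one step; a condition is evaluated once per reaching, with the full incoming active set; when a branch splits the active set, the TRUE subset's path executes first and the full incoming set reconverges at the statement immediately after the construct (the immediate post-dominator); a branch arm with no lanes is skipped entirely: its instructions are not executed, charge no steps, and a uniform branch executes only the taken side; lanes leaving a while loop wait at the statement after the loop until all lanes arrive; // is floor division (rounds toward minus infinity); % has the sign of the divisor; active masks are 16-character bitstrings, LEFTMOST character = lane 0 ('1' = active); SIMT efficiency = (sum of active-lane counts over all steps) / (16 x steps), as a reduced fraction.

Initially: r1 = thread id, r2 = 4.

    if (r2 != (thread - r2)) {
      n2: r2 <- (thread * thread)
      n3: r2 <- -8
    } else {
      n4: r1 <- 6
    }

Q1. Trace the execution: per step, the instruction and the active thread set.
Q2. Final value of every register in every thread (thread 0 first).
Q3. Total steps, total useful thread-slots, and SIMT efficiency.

step 0: eval (r2 != (thread - r2))   1111111111111111
step 1: r2 <- (thread * thread)      1111111101111111
step 2: r2 <- -8                     1111111101111111
step 3: r1 <- 6                      0000000010000000

Answer: 4 steps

r1: 0,1,2,3,4,5,6,7,6,9,10,11,12,13,14,15
r2: -8,-8,-8,-8,-8,-8,-8,-8,4,-8,-8,-8,-8,-8,-8,-8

steps = 4; useful = 47; efficiency = 47/64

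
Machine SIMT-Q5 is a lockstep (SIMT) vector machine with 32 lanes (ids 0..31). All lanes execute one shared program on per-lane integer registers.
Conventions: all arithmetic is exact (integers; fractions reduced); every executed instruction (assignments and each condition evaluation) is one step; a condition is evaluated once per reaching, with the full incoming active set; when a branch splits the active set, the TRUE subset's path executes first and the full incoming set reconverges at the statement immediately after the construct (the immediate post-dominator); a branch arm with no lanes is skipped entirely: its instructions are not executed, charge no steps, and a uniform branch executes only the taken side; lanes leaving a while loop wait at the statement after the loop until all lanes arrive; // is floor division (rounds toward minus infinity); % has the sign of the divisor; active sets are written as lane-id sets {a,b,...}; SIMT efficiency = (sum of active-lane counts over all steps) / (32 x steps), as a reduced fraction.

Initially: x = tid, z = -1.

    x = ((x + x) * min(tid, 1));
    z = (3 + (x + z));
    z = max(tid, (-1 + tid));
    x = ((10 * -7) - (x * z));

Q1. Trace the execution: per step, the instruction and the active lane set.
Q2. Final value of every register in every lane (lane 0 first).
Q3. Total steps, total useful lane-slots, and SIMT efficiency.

step 0: x <- ((x + x) * min(tid, 1)) {0,1,2,3,4,5,6,7,8,9,10,11,12,13,14,15,16,17,18,19,20,21,22,23,24,25,26,27,28,29,30,31}
step 1: z <- (3 + (x + z))           {0,1,2,3,4,5,6,7,8,9,10,11,12,13,14,15,16,17,18,19,20,21,22,23,24,25,26,27,28,29,30,31}
step 2: z <- max(tid, (-1 + tid))    {0,1,2,3,4,5,6,7,8,9,10,11,12,13,14,15,16,17,18,19,20,21,22,23,24,25,26,27,28,29,30,31}
step 3: x <- ((10 * -7) - (x * z))   {0,1,2,3,4,5,6,7,8,9,10,11,12,13,14,15,16,17,18,19,20,21,22,23,24,25,26,27,28,29,30,31}

Answer: 4 steps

x: -70,-72,-78,-88,-102,-120,-142,-168,-198,-232,-270,-312,-358,-408,-462,-520,-582,-648,-718,-792,-870,-952,-1038,-1128,-1222,-1320,-1422,-1528,-1638,-1752,-1870,-1992
z: 0,1,2,3,4,5,6,7,8,9,10,11,12,13,14,15,16,17,18,19,20,21,22,23,24,25,26,27,28,29,30,31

steps = 4; useful = 128; efficiency = 128/128 = 1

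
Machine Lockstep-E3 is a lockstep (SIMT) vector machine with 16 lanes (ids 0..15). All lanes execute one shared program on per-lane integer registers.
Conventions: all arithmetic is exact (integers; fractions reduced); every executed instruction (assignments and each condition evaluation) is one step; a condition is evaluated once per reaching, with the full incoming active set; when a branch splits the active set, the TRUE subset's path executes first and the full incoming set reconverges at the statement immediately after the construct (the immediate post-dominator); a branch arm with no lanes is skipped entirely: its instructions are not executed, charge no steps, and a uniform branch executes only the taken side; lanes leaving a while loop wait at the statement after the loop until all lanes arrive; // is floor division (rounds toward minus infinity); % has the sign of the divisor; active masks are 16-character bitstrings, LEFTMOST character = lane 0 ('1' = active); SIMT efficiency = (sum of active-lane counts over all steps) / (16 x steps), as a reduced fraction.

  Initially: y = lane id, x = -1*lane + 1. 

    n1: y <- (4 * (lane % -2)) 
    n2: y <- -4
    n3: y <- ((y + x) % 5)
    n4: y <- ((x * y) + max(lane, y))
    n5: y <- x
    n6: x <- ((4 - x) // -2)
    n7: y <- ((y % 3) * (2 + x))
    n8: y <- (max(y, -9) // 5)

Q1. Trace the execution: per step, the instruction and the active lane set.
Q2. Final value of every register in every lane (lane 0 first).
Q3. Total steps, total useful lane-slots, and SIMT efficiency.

step 0: y <- (4 * (lane % -2))       1111111111111111
step 1: y <- -4                      1111111111111111
step 2: y <- ((y + x) % 5)           1111111111111111
step 3: y <- ((x * y) + max(lane, y)) 1111111111111111
step 4: y <- x                       1111111111111111
step 5: x <- ((4 - x) // -2)         1111111111111111
step 6: y <- ((y % 3) * (2 + x))     1111111111111111
step 7: y <- (max(y, -9) // 5)       1111111111111111

Answer: 8 steps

y: 0,0,-1,-1,0,-1,-1,0,-2,-1,0,-2,-2,0,-2,-2
x: -2,-2,-3,-3,-4,-4,-5,-5,-6,-6,-7,-7,-8,-8,-9,-9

steps = 8; useful = 128; efficiency = 128/128 = 1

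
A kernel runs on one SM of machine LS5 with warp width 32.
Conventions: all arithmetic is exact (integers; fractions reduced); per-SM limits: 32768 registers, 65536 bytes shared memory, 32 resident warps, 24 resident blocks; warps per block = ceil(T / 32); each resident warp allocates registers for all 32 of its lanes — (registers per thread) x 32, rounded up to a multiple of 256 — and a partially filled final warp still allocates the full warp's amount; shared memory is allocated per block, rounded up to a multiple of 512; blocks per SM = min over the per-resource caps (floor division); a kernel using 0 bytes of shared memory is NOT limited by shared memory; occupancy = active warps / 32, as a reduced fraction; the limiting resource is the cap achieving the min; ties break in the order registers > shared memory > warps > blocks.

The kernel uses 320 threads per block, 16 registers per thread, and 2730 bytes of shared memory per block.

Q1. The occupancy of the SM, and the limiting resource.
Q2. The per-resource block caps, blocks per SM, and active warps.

Answer: occupancy 15/16, limited by warps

registers: 6 blocks
shared memory: 21 blocks
warps: 3 blocks
blocks: 24 blocks

Answer: 3 blocks, 30 active warps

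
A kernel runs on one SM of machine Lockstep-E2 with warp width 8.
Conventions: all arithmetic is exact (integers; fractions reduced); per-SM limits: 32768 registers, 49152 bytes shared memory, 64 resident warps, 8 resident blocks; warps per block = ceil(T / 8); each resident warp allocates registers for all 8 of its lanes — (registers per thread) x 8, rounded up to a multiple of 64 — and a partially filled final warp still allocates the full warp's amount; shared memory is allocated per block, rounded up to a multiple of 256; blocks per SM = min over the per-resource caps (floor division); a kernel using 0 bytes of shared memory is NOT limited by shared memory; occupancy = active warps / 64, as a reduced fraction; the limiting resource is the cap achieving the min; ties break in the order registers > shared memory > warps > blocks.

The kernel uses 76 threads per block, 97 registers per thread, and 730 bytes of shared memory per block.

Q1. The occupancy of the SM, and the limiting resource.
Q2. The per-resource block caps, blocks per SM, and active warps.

Answer: occupancy 15/32, limited by registers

registers: 3 blocks
shared memory: 64 blocks
warps: 6 blocks
blocks: 8 blocks

Answer: 3 blocks, 30 active warps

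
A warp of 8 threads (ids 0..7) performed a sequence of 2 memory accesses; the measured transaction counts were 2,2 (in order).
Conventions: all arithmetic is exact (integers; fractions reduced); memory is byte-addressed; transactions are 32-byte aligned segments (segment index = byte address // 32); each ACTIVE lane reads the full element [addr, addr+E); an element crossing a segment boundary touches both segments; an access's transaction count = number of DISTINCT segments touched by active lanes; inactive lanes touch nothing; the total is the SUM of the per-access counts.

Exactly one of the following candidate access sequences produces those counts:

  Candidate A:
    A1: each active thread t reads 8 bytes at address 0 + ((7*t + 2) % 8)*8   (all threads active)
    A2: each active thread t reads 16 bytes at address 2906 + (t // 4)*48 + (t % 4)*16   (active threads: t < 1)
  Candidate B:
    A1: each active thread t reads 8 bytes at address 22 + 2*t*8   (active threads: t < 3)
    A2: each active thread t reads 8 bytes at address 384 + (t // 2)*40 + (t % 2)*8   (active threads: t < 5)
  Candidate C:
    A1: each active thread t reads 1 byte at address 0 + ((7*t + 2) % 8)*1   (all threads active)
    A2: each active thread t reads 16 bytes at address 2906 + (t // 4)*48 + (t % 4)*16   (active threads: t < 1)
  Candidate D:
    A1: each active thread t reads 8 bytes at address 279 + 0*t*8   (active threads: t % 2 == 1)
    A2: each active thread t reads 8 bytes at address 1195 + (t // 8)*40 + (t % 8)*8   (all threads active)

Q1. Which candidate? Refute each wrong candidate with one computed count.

B: A2 gives 3 transactions, not 2
C: A1 gives 1 transaction, not 2
D: A1 gives 1 transaction, not 2
A: all counts match (2,2)

Answer: A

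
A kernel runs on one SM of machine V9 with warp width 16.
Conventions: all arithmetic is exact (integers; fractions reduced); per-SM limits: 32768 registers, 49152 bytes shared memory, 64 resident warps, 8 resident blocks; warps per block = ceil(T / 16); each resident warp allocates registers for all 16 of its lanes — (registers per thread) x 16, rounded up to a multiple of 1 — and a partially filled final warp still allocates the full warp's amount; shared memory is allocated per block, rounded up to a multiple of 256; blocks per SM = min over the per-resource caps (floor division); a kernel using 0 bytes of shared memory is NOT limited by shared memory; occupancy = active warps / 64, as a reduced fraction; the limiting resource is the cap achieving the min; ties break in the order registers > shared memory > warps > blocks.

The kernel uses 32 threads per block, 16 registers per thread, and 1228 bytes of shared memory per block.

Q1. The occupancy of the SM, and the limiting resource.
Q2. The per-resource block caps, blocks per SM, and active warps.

Answer: occupancy 1/4, limited by blocks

registers: 64 blocks
shared memory: 38 blocks
warps: 32 blocks
blocks: 8 blocks

Answer: 8 blocks, 16 active warps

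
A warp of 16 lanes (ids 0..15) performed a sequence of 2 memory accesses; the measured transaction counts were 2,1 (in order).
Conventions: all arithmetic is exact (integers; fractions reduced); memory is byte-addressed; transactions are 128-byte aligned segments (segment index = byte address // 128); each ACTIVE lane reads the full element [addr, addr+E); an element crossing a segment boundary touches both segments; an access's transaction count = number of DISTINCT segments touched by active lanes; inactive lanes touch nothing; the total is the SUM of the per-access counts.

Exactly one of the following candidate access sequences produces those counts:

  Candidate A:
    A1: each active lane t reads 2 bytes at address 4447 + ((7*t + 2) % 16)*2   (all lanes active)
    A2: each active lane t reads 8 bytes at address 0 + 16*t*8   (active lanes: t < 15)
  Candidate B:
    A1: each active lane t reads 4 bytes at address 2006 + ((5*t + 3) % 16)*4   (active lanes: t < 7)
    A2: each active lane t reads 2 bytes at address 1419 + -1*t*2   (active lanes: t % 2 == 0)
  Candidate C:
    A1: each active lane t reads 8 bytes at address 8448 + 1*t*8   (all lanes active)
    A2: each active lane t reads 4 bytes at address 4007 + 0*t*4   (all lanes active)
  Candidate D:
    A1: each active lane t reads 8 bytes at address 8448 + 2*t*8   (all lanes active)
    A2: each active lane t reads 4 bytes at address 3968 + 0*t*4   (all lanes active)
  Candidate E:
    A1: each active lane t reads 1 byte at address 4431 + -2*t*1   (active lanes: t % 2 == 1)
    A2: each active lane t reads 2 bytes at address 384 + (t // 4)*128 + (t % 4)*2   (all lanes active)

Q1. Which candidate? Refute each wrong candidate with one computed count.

A: A1 gives 1 transaction, not 2
B: A2 gives 2 transactions, not 1
C: A1 gives 1 transaction, not 2
E: A1 gives 1 transaction, not 2
D: all counts match (2,1)

Answer: D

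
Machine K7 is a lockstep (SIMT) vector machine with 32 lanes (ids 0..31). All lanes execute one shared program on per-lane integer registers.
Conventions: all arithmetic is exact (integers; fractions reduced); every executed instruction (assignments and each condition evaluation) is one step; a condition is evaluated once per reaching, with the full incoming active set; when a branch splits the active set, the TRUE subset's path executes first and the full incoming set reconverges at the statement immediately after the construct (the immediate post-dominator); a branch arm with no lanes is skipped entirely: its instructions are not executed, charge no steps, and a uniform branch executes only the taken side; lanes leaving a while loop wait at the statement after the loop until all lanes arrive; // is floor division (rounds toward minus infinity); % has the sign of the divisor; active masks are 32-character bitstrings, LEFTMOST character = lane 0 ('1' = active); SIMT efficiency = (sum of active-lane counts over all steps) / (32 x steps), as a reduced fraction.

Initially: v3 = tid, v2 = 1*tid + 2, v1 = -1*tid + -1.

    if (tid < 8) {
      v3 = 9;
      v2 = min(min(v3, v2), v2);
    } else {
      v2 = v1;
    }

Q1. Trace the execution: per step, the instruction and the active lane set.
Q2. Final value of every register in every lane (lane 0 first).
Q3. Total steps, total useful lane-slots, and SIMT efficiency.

step 0: eval (tid < 8)               11111111111111111111111111111111
step 1: v3 <- 9                      11111111000000000000000000000000
step 2: v2 <- min(min(v3, v2), v2)   11111111000000000000000000000000
step 3: v2 <- v1                     00000000111111111111111111111111

Answer: 4 steps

v3: 9,9,9,9,9,9,9,9,8,9,10,11,12,13,14,15,16,17,18,19,20,21,22,23,24,25,26,27,28,29,30,31
v2: 2,3,4,5,6,7,8,9,-9,-10,-11,-12,-13,-14,-15,-16,-17,-18,-19,-20,-21,-22,-23,-24,-25,-26,-27,-28,-29,-30,-31,-32
v1: -1,-2,-3,-4,-5,-6,-7,-8,-9,-10,-11,-12,-13,-14,-15,-16,-17,-18,-19,-20,-21,-22,-23,-24,-25,-26,-27,-28,-29,-30,-31,-32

steps = 4; useful = 72; efficiency = 72/128 = 9/16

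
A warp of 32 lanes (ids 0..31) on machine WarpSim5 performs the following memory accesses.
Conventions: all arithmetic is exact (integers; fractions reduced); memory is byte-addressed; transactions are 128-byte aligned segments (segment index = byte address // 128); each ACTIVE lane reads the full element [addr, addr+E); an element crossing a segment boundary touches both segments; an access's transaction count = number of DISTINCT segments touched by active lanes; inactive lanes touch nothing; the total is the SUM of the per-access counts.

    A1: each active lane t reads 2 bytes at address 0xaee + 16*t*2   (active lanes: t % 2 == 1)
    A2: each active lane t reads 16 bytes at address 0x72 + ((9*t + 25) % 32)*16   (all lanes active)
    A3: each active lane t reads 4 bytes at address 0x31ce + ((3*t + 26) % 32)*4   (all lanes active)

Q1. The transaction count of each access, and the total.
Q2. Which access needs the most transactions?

A1: 8 transactions
A2: 5 transactions
A3: 2 transactions

Answer: 8,5,2; total 15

Answer: A1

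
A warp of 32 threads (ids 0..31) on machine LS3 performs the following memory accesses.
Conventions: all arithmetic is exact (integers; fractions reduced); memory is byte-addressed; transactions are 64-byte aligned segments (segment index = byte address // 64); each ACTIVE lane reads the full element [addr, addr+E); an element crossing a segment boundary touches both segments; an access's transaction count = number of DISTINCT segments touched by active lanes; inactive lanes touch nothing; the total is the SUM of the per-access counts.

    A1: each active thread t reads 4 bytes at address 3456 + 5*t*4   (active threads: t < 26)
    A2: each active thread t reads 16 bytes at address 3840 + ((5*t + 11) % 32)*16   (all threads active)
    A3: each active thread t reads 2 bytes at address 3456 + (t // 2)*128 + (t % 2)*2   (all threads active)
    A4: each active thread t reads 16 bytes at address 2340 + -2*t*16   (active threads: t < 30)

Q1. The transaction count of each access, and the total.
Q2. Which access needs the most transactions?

A1: 8 transactions
A2: 8 transactions
A3: 16 transactions
A4: 15 transactions

Answer: 8,8,16,15; total 47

Answer: A3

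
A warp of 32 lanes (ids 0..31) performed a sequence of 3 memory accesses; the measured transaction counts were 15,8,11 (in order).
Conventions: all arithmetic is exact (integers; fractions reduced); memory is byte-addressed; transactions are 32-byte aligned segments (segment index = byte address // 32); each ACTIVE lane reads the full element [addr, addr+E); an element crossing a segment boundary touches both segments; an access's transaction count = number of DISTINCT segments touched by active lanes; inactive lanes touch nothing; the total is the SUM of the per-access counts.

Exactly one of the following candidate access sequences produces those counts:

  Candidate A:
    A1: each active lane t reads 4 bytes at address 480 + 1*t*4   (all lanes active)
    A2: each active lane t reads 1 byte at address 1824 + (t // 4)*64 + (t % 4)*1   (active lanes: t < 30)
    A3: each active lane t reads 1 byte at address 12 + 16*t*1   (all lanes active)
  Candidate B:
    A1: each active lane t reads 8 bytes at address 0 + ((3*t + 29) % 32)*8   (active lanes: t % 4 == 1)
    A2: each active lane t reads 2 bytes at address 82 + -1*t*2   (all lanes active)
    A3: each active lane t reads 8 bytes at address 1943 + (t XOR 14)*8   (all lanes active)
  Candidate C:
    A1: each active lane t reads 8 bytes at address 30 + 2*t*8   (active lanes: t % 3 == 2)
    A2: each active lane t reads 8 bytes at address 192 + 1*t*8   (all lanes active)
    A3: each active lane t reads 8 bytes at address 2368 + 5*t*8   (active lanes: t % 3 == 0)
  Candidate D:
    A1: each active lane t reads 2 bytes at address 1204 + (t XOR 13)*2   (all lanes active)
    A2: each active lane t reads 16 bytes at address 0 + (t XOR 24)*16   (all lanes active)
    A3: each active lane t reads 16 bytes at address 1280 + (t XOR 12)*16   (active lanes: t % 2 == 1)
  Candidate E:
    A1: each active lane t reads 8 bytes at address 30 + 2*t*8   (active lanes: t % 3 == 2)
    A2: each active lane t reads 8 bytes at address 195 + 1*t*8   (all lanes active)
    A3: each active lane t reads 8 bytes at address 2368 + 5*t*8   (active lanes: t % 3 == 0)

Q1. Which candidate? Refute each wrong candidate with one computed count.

A: A1 gives 4 transactions, not 15
B: A1 gives 8 transactions, not 15
D: A1 gives 3 transactions, not 15
E: A2 gives 9 transactions, not 8
C: all counts match (15,8,11)

Answer: C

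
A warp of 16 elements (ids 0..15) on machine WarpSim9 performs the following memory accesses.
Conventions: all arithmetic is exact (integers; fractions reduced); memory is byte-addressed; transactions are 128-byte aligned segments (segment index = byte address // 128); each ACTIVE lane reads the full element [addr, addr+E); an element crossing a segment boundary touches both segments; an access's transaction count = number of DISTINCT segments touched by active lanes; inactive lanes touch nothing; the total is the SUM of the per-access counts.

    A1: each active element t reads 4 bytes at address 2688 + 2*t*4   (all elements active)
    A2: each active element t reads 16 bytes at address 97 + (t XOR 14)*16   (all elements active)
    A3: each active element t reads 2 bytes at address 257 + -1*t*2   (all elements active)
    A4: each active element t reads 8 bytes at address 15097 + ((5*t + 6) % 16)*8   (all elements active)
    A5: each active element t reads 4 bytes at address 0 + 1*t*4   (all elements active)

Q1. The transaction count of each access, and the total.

A1: 1 transaction
A2: 3 transactions
A3: 2 transactions
A4: 2 transactions
A5: 1 transaction

Answer: 1,3,2,2,1; total 9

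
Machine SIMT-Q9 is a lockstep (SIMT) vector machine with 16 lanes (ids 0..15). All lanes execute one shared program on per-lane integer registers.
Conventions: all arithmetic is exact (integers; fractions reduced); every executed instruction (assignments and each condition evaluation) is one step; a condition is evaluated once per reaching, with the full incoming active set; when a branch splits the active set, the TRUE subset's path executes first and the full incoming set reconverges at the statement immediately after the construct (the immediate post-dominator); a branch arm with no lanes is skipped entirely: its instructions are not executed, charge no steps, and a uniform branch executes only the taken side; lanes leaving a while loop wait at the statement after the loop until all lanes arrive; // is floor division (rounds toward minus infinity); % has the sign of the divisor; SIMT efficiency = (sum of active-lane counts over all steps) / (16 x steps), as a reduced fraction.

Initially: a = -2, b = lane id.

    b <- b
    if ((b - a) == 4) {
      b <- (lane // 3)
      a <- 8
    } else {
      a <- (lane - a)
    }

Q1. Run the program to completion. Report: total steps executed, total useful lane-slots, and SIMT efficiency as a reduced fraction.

Answer: 5 steps, 49 useful, 49/80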